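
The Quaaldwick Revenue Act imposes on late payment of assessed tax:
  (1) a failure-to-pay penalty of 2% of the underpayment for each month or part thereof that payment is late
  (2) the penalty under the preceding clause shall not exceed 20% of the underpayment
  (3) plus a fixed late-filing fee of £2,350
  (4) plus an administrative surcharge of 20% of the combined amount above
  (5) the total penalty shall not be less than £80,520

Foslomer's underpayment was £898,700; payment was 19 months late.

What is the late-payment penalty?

Accrued rate: 2% × 19 = 38%, capped at 20% → 20%
Failure-to-pay penalty: 20% of £898,700 = £179,740
Penalty before surcharge: £179,740 + £2,350 = £182,090
Administrative surcharge: 20% of £182,090 = £36,418
Total penalty: £182,090 + £36,418 = £218,508
Minimum £80,520: £218,508 meets the minimum, no increase.

Penalty: £218,508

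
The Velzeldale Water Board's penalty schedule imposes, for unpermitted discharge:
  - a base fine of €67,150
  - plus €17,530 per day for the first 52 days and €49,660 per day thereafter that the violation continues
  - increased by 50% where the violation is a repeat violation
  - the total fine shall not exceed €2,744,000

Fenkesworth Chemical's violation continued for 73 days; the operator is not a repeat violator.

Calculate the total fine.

First 52 days: 52 × €17,530 = €911,560
Remaining days: (73 − 52) × €49,660 = €1,042,860
Per-day component: €911,560 + €1,042,860 = €1,954,420
Base plus per-day: €67,150 + €1,954,420 = €2,021,570
The operator is not a repeat violator: no 50% increase.
Cap at €2,744,000: €2,021,570 is within the cap, no reduction.

Civil penalty: €2,021,570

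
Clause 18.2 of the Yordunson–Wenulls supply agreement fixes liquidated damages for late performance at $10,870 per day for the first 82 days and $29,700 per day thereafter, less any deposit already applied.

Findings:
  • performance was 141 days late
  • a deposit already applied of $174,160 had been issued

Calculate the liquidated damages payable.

$2,469,480

First 82 days: 82 × $10,870 = $891,340
Remaining days: (141 − 82) × $29,700 = $1,752,300
Accrued per-day damages: $891,340 + $1,752,300 = $2,643,640
Less deposit already applied: $2,643,640 − $174,160 = $2,469,480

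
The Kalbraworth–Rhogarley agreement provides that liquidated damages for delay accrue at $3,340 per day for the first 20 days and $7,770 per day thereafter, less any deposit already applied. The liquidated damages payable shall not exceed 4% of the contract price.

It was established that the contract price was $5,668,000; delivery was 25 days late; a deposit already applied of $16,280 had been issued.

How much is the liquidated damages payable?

First 20 days: 20 × $3,340 = $66,800
Remaining days: (25 − 20) × $7,770 = $38,850
Accrued per-day damages: $66,800 + $38,850 = $105,650
Less deposit already applied: $105,650 − $16,280 = $89,370
Cap: 4% of $5,668,000 = $226,720
Cap at $226,720: $89,370 is within the cap, no reduction.

Liquidated damages: $89,370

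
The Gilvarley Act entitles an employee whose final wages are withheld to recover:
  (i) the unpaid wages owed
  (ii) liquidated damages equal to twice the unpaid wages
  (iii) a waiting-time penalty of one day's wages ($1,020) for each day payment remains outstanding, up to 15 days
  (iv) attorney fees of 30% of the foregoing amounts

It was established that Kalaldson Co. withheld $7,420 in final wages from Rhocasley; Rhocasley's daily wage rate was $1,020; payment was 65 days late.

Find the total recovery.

$48,828

Doubled: 2 × $7,420 = $14,840
Penalty days: min(65, 15) = 15
Waiting-time penalty: 15 × $1,020 = $15,300
Subtotal: $7,420 + $14,840 + $15,300 = $37,560
Attorney fees: 30% of $37,560 = $11,268
Total award: $37,560 + $11,268 = $48,828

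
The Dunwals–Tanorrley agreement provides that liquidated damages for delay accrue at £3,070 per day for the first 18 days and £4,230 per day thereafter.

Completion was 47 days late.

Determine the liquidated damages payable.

£177,930

First 18 days: 18 × £3,070 = £55,260
Remaining days: (47 − 18) × £4,230 = £122,670
Accrued per-day damages: £55,260 + £122,670 = £177,930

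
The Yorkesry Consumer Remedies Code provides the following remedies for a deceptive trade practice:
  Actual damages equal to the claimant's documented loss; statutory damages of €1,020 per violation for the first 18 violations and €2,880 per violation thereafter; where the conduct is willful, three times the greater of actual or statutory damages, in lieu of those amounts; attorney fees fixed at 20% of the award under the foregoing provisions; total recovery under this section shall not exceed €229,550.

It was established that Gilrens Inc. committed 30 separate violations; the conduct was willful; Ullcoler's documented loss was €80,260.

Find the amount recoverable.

First 18 violations: 18 × €1,020 = €18,360
Remaining violations: (30 − 18) × €2,880 = €34,560
Statutory damages: €18,360 + €34,560 = €52,920
Greater of actual damages (€80,260) or statutory damages (€52,920): €80,260
Trebled: 3 × €80,260 = €240,780
Attorney fees: 20% of €240,780 = €48,156
Total before cap: €240,780 + €48,156 = €288,936
Cap at €229,550: €288,936 exceeds the cap → €229,550

Total recovery: €229,550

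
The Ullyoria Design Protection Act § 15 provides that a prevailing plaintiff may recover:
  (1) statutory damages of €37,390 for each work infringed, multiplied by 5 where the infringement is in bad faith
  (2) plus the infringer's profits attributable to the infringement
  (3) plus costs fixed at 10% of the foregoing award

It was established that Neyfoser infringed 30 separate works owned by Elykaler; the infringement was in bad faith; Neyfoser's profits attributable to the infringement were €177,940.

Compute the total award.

€6,365,084

Statutory damages: 30 × €37,390 = €1,121,700
Multiplied by 5: 5 × €1,121,700 = €5,608,500
Combined award: €5,608,500 + €177,940 = €5,786,440
Costs: 10% of €5,786,440 = €578,644
Award plus costs: €5,786,440 + €578,644 = €6,365,084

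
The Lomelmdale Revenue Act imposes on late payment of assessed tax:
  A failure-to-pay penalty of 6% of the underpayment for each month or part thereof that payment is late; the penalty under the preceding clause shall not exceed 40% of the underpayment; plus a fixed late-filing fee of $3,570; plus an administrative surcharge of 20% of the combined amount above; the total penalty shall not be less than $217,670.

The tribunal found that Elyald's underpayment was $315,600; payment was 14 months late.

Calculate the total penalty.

Accrued rate: 6% × 14 = 84%, capped at 40% → 40%
Failure-to-pay penalty: 40% of $315,600 = $126,240
Penalty before surcharge: $126,240 + $3,570 = $129,810
Administrative surcharge: 20% of $129,810 = $25,962
Total penalty: $129,810 + $25,962 = $155,772
Minimum $217,670: $155,772 is below the minimum → $217,670

$217,670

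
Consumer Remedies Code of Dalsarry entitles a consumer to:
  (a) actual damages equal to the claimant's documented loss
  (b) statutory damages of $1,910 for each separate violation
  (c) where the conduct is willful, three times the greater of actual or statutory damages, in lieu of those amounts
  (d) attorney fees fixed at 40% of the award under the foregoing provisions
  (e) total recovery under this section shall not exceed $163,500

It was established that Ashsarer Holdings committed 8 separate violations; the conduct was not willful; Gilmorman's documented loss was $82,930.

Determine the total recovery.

$137,494

Statutory damages: 8 × $1,910 = $15,280
Conduct not willful: the in-lieu enhancement does not apply.
Actual plus statutory damages: $82,930 + $15,280 = $98,210
Attorney fees: 40% of $98,210 = $39,284
Total before cap: $98,210 + $39,284 = $137,494
Cap at $163,500: $137,494 is within the cap, no reduction.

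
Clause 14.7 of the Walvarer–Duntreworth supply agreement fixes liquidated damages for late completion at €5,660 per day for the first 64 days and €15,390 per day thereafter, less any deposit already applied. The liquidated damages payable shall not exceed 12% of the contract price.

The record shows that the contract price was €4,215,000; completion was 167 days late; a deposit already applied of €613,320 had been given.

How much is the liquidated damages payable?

First 64 days: 64 × €5,660 = €362,240
Remaining days: (167 − 64) × €15,390 = €1,585,170
Accrued per-day damages: €362,240 + €1,585,170 = €1,947,410
Less deposit already applied: €1,947,410 − €613,320 = €1,334,090
Cap: 12% of €4,215,000 = €505,800
Cap at €505,800: €1,334,090 exceeds the cap → €505,800

€505,800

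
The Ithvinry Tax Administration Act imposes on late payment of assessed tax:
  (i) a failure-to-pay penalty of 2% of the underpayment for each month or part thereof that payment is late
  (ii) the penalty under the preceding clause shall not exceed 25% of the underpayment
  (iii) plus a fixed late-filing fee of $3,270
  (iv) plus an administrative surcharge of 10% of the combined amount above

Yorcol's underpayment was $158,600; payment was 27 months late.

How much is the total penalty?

$47,212

Accrued rate: 2% × 27 = 54%, capped at 25% → 25%
Failure-to-pay penalty: 25% of $158,600 = $39,650
Penalty before surcharge: $39,650 + $3,270 = $42,920
Administrative surcharge: 10% of $42,920 = $4,292
Total penalty: $42,920 + $4,292 = $47,212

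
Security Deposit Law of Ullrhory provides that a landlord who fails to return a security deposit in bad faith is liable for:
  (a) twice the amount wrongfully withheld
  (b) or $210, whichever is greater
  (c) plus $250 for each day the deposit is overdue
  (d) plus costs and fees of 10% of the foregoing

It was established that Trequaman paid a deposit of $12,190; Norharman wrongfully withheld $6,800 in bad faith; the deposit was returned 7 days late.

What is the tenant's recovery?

$16,885

Doubled: 2 × $6,800 = $13,600
Minimum $210: $13,600 meets the minimum, no increase.
Late-return penalty: 7 × $250 = $1,750
Damages plus late penalty: $13,600 + $1,750 = $15,350
Costs and fees: 10% of $15,350 = $1,535
Total recovery: $15,350 + $1,535 = $16,885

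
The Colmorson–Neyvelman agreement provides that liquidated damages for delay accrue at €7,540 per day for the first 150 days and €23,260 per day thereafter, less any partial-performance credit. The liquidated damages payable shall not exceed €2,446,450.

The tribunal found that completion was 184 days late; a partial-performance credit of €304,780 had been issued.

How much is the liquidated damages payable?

First 150 days: 150 × €7,540 = €1,131,000
Remaining days: (184 − 150) × €23,260 = €790,840
Accrued per-day damages: €1,131,000 + €790,840 = €1,921,840
Less partial-performance credit: €1,921,840 − €304,780 = €1,617,060
Cap at €2,446,450: €1,617,060 is within the cap, no reduction.

€1,617,060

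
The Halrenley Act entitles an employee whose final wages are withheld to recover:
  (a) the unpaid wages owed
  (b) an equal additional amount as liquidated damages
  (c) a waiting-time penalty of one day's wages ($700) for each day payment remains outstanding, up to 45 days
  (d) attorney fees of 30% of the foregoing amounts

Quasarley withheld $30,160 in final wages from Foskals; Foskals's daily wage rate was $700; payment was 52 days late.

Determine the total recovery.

$119,366

Liquidated damages (equal amount): $30,160
Penalty days: min(52, 45) = 45
Waiting-time penalty: 45 × $700 = $31,500
Subtotal: $30,160 + $30,160 + $31,500 = $91,820
Attorney fees: 30% of $91,820 = $27,546
Total award: $91,820 + $27,546 = $119,366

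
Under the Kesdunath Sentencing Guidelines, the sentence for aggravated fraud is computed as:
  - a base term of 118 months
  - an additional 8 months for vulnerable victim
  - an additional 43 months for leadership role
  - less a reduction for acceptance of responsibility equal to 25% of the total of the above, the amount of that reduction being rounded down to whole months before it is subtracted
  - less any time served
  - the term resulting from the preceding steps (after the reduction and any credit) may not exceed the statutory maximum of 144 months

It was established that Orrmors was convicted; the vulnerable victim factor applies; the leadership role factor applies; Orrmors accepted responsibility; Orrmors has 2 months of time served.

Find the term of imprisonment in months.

125 months

Vulnerable victim enhancement: +8 months
Leadership role enhancement: +43 months
Adjusted term: 118 months + 8 months + 43 months = 169 months
Acceptance of responsibility reduction: 25% of 169 months = 42 months (rounded down)
After reduction: 169 − 42 = 127 months
Less time served: 127 months − 2 months = 125 months
Cap at 144 months: 125 months is within the cap, no reduction.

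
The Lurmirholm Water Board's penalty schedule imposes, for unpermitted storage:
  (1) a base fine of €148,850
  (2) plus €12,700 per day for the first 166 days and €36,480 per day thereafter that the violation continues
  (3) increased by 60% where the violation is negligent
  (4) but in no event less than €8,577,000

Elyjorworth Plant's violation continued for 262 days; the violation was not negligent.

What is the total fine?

First 166 days: 166 × €12,700 = €2,108,200
Remaining days: (262 − 166) × €36,480 = €3,502,080
Per-day component: €2,108,200 + €3,502,080 = €5,610,280
Base plus per-day: €148,850 + €5,610,280 = €5,759,130
The violation was not negligent: no 60% increase.
Minimum €8,577,000: €5,759,130 is below the minimum → €8,577,000

€8,577,000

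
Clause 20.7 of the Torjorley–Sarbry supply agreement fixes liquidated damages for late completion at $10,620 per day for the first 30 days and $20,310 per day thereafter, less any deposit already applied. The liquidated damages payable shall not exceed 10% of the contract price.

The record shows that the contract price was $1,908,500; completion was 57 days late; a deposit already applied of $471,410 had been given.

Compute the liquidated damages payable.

Liquidated damages: $190,850

First 30 days: 30 × $10,620 = $318,600
Remaining days: (57 − 30) × $20,310 = $548,370
Accrued per-day damages: $318,600 + $548,370 = $866,970
Less deposit already applied: $866,970 − $471,410 = $395,560
Cap: 10% of $1,908,500 = $190,850
Cap at $190,850: $395,560 exceeds the cap → $190,850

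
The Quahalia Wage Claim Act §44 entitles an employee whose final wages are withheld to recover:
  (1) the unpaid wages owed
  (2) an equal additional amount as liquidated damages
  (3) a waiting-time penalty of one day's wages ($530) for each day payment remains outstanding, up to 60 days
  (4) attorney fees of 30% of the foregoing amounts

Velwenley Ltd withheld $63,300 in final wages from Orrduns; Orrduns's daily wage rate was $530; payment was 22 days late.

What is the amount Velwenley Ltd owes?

$179,738

Liquidated damages (equal amount): $63,300
Penalty days: min(22, 60) = 22
Waiting-time penalty: 22 × $530 = $11,660
Subtotal: $63,300 + $63,300 + $11,660 = $138,260
Attorney fees: 30% of $138,260 = $41,478
Total award: $138,260 + $41,478 = $179,738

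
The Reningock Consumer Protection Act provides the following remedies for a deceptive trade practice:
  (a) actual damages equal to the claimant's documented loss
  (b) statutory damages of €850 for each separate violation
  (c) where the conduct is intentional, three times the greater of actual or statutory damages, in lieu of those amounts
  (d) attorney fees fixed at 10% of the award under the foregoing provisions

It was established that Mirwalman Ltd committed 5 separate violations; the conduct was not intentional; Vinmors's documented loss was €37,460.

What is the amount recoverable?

Statutory damages: 5 × €850 = €4,250
Conduct not intentional: the in-lieu enhancement does not apply.
Actual plus statutory damages: €37,460 + €4,250 = €41,710
Attorney fees: 10% of €41,710 = €4,171
Total recovery: €41,710 + €4,171 = €45,881

€45,881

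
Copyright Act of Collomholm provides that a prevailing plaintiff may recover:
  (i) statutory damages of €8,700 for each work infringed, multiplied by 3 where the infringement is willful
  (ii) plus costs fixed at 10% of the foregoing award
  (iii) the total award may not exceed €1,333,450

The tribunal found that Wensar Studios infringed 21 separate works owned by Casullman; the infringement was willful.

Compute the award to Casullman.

€602,910

Statutory damages: 21 × €8,700 = €182,700
Trebled: 3 × €182,700 = €548,100
Costs: 10% of €548,100 = €54,810
Award plus costs: €548,100 + €54,810 = €602,910
Cap at €1,333,450: €602,910 is within the cap, no reduction.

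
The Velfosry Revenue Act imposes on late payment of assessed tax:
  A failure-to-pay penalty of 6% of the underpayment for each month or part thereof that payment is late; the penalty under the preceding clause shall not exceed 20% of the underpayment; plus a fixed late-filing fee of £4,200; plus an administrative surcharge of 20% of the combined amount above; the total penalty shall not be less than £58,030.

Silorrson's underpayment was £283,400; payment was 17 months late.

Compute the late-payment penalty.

Accrued rate: 6% × 17 = 102%, capped at 20% → 20%
Failure-to-pay penalty: 20% of £283,400 = £56,680
Penalty before surcharge: £56,680 + £4,200 = £60,880
Administrative surcharge: 20% of £60,880 = £12,176
Total penalty: £60,880 + £12,176 = £73,056
Minimum £58,030: £73,056 meets the minimum, no increase.

Penalty: £73,056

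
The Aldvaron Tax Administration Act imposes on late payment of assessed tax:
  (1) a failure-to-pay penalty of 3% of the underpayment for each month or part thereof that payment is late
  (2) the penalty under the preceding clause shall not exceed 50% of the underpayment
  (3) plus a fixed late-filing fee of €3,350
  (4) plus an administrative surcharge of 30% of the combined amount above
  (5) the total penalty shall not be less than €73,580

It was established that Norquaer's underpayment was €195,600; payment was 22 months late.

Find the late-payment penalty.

€131,495

Accrued rate: 3% × 22 = 66%, capped at 50% → 50%
Failure-to-pay penalty: 50% of €195,600 = €97,800
Penalty before surcharge: €97,800 + €3,350 = €101,150
Administrative surcharge: 30% of €101,150 = €30,345
Total penalty: €101,150 + €30,345 = €131,495
Minimum €73,580: €131,495 meets the minimum, no increase.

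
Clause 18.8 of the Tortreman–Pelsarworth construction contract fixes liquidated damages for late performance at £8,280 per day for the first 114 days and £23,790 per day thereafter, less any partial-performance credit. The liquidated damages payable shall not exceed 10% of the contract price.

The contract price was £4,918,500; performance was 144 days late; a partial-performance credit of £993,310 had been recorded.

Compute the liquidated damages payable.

£491,850

First 114 days: 114 × £8,280 = £943,920
Remaining days: (144 − 114) × £23,790 = £713,700
Accrued per-day damages: £943,920 + £713,700 = £1,657,620
Less partial-performance credit: £1,657,620 − £993,310 = £664,310
Cap: 10% of £4,918,500 = £491,850
Cap at £491,850: £664,310 exceeds the cap → £491,850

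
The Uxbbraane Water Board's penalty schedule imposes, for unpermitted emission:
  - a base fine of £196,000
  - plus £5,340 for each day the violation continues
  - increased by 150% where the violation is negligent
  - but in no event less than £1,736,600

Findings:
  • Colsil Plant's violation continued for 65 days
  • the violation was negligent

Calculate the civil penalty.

£1,736,600

Per-day component: 65 × £5,340 = £347,100
Base plus per-day: £196,000 + £347,100 = £543,100
Enhancement: 150% of £543,100 = £814,650
Enhanced fine: £543,100 + £814,650 = £1,357,750
Minimum £1,736,600: £1,357,750 is below the minimum → £1,736,600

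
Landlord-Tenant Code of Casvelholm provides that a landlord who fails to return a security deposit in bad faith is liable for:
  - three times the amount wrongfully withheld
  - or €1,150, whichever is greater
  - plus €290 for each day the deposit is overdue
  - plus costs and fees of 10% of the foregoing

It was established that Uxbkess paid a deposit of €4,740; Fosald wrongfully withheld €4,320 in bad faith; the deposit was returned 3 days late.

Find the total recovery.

€15,213

Trebled: 3 × €4,320 = €12,960
Minimum €1,150: €12,960 meets the minimum, no increase.
Late-return penalty: 3 × €290 = €870
Damages plus late penalty: €12,960 + €870 = €13,830
Costs and fees: 10% of €13,830 = €1,383
Total recovery: €13,830 + €1,383 = €15,213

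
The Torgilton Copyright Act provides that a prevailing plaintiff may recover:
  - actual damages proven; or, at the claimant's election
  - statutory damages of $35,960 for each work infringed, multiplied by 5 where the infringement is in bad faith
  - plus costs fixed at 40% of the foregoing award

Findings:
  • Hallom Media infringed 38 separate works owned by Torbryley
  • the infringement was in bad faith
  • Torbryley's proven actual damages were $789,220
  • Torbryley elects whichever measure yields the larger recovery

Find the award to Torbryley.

Statutory damages: 38 × $35,960 = $1,366,480
Multiplied by 5: 5 × $1,366,480 = $6,832,400
Greater of actual damages ($789,220) or enhanced statutory damages ($6,832,400): $6,832,400
Costs: 40% of $6,832,400 = $2,732,960
Award plus costs: $6,832,400 + $2,732,960 = $9,565,360

Award: $9,565,360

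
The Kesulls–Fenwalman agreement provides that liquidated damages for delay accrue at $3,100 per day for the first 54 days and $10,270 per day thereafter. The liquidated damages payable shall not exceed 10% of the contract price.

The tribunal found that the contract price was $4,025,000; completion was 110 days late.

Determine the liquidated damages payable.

Liquidated damages: $402,500

First 54 days: 54 × $3,100 = $167,400
Remaining days: (110 − 54) × $10,270 = $575,120
Accrued per-day damages: $167,400 + $575,120 = $742,520
Cap: 10% of $4,025,000 = $402,500
Cap at $402,500: $742,520 exceeds the cap → $402,500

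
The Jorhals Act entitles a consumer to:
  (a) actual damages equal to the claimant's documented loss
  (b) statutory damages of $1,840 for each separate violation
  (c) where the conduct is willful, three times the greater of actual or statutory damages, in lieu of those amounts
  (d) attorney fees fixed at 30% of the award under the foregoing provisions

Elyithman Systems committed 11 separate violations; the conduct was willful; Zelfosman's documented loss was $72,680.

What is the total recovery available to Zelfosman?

$283,452

Statutory damages: 11 × $1,840 = $20,240
Greater of actual damages ($72,680) or statutory damages ($20,240): $72,680
Trebled: 3 × $72,680 = $218,040
Attorney fees: 30% of $218,040 = $65,412
Total recovery: $218,040 + $65,412 = $283,452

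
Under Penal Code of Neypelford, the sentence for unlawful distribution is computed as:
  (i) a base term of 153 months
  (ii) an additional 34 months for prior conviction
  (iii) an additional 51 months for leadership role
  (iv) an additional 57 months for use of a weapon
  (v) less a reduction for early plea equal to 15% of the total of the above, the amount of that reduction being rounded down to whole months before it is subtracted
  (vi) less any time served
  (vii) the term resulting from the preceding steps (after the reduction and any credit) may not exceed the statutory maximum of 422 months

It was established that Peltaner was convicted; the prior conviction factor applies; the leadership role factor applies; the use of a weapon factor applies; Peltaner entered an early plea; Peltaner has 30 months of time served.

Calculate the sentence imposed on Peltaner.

Prior conviction enhancement: +34 months
Leadership role enhancement: +51 months
Use of a weapon enhancement: +57 months
Adjusted term: 153 months + 34 months + 51 months + 57 months = 295 months
Early plea reduction: 15% of 295 months = 44 months (rounded down)
After reduction: 295 − 44 = 251 months
Less time served: 251 months − 30 months = 221 months
Cap at 422 months: 221 months is within the cap, no reduction.

Sentence: 221 months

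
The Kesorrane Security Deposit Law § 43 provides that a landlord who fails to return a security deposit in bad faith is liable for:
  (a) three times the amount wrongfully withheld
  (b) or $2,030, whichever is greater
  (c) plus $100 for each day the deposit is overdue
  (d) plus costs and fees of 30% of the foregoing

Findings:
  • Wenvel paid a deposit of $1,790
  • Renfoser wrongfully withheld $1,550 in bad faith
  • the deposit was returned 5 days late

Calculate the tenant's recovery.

Trebled: 3 × $1,550 = $4,650
Minimum $2,030: $4,650 meets the minimum, no increase.
Late-return penalty: 5 × $100 = $500
Damages plus late penalty: $4,650 + $500 = $5,150
Costs and fees: 30% of $5,150 = $1,545
Total recovery: $5,150 + $1,545 = $6,695

$6,695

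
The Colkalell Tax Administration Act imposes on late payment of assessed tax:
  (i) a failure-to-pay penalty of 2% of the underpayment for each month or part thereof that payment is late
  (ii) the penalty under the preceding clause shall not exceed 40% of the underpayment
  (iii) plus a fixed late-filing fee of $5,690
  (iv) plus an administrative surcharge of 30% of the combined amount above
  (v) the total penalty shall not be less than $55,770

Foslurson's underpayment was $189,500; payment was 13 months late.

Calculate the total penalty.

$71,448

Accrued rate: 2% × 13 = 26%, capped at 40% → 26%
Failure-to-pay penalty: 26% of $189,500 = $49,270
Penalty before surcharge: $49,270 + $5,690 = $54,960
Administrative surcharge: 30% of $54,960 = $16,488
Total penalty: $54,960 + $16,488 = $71,448
Minimum $55,770: $71,448 meets the minimum, no increase.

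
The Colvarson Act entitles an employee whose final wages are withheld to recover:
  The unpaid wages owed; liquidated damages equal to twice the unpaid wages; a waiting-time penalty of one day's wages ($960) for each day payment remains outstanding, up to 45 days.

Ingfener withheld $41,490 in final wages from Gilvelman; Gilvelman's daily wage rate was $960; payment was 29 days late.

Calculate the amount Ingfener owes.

Doubled: 2 × $41,490 = $82,980
Penalty days: min(29, 45) = 29
Waiting-time penalty: 29 × $960 = $27,840
Total award: $41,490 + $82,980 + $27,840 = $152,310

$152,310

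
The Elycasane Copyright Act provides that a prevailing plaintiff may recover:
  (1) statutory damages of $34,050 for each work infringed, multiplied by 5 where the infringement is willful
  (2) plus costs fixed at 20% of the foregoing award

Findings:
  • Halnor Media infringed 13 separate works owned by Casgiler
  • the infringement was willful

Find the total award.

Statutory damages: 13 × $34,050 = $442,650
Multiplied by 5: 5 × $442,650 = $2,213,250
Costs: 20% of $2,213,250 = $442,650
Award plus costs: $2,213,250 + $442,650 = $2,655,900

$2,655,900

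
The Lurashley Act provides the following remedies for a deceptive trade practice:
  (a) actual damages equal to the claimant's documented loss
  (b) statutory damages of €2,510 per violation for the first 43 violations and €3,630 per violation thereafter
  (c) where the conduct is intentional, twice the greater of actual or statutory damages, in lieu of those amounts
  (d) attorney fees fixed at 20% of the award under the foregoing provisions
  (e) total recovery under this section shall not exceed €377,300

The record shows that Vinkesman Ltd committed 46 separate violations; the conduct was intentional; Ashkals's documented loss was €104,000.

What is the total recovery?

Total recovery: €285,168

First 43 violations: 43 × €2,510 = €107,930
Remaining violations: (46 − 43) × €3,630 = €10,890
Statutory damages: €107,930 + €10,890 = €118,820
Greater of actual damages (€104,000) or statutory damages (€118,820): €118,820
Doubled: 2 × €118,820 = €237,640
Attorney fees: 20% of €237,640 = €47,528
Total before cap: €237,640 + €47,528 = €285,168
Cap at €377,300: €285,168 is within the cap, no reduction.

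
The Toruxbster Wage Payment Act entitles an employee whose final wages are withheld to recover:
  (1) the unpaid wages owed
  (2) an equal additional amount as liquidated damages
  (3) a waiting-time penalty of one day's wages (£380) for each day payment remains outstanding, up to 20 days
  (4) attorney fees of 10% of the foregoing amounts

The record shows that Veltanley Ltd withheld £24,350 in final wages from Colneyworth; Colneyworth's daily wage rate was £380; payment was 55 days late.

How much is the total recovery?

£61,930

Liquidated damages (equal amount): £24,350
Penalty days: min(55, 20) = 20
Waiting-time penalty: 20 × £380 = £7,600
Subtotal: £24,350 + £24,350 + £7,600 = £56,300
Attorney fees: 10% of £56,300 = £5,630
Total award: £56,300 + £5,630 = £61,930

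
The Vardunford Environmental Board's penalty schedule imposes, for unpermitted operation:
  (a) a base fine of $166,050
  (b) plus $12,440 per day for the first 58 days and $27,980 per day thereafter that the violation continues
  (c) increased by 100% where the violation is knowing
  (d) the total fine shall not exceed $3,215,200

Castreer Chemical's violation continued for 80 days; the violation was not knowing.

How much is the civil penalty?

First 58 days: 58 × $12,440 = $721,520
Remaining days: (80 − 58) × $27,980 = $615,560
Per-day component: $721,520 + $615,560 = $1,337,080
Base plus per-day: $166,050 + $1,337,080 = $1,503,130
The violation was not knowing: no 100% increase.
Cap at $3,215,200: $1,503,130 is within the cap, no reduction.

$1,503,130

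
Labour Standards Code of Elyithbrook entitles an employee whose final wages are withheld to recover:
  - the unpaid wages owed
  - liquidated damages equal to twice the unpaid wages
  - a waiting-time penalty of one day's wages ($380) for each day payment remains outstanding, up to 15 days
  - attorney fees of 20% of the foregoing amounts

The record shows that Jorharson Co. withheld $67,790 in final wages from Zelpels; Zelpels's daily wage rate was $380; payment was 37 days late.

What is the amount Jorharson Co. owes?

Doubled: 2 × $67,790 = $135,580
Penalty days: min(37, 15) = 15
Waiting-time penalty: 15 × $380 = $5,700
Subtotal: $67,790 + $135,580 + $5,700 = $209,070
Attorney fees: 20% of $209,070 = $41,814
Total award: $209,070 + $41,814 = $250,884

$250,884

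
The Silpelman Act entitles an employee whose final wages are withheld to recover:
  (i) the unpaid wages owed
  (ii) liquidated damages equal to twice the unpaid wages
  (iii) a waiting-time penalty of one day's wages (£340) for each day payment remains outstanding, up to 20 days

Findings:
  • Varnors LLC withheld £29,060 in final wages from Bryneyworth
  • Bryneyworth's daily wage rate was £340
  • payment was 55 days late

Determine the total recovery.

Total award: £93,980

Doubled: 2 × £29,060 = £58,120
Penalty days: min(55, 20) = 20
Waiting-time penalty: 20 × £340 = £6,800
Total award: £29,060 + £58,120 + £6,800 = £93,980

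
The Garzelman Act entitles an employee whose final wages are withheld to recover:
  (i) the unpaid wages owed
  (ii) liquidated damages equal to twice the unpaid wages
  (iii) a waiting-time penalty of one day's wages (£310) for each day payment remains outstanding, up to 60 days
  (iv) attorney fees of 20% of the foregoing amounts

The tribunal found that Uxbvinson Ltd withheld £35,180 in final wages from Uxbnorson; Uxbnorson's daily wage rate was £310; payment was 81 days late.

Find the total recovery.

Total award: £148,968

Doubled: 2 × £35,180 = £70,360
Penalty days: min(81, 60) = 60
Waiting-time penalty: 60 × £310 = £18,600
Subtotal: £35,180 + £70,360 + £18,600 = £124,140
Attorney fees: 20% of £124,140 = £24,828
Total award: £124,140 + £24,828 = £148,968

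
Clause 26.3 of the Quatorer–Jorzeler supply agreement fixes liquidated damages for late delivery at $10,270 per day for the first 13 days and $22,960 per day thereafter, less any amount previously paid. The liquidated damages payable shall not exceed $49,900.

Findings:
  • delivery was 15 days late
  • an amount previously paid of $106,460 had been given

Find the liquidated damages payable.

First 13 days: 13 × $10,270 = $133,510
Remaining days: (15 − 13) × $22,960 = $45,920
Accrued per-day damages: $133,510 + $45,920 = $179,430
Less amount previously paid: $179,430 − $106,460 = $72,970
Cap at $49,900: $72,970 exceeds the cap → $49,900

$49,900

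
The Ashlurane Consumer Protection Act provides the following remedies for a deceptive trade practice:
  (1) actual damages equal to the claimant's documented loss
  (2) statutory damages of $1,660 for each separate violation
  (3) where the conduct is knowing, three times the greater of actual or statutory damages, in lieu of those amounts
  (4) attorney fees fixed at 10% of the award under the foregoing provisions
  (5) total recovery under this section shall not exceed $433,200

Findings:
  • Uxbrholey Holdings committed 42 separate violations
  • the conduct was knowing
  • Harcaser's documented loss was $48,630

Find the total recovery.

Statutory damages: 42 × $1,660 = $69,720
Greater of actual damages ($48,630) or statutory damages ($69,720): $69,720
Trebled: 3 × $69,720 = $209,160
Attorney fees: 10% of $209,160 = $20,916
Total before cap: $209,160 + $20,916 = $230,076
Cap at $433,200: $230,076 is within the cap, no reduction.

$230,076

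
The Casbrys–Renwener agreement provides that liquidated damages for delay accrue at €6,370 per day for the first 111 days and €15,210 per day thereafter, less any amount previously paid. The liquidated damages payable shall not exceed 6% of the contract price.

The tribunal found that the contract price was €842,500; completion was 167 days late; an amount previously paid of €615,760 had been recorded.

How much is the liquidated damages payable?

€50,550

First 111 days: 111 × €6,370 = €707,070
Remaining days: (167 − 111) × €15,210 = €851,760
Accrued per-day damages: €707,070 + €851,760 = €1,558,830
Less amount previously paid: €1,558,830 − €615,760 = €943,070
Cap: 6% of €842,500 = €50,550
Cap at €50,550: €943,070 exceeds the cap → €50,550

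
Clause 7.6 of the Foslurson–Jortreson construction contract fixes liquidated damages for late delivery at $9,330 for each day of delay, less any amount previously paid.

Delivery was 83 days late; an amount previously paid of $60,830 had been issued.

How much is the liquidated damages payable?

Per-day damages: 83 × $9,330 = $774,390
Less amount previously paid: $774,390 − $60,830 = $713,560

$713,560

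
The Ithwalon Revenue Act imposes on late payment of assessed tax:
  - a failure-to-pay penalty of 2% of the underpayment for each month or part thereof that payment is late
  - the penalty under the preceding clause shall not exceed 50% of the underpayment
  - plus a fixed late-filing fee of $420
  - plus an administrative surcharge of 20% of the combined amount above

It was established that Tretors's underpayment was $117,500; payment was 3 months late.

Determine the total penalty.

Accrued rate: 2% × 3 = 6%, capped at 50% → 6%
Failure-to-pay penalty: 6% of $117,500 = $7,050
Penalty before surcharge: $7,050 + $420 = $7,470
Administrative surcharge: 20% of $7,470 = $1,494
Total penalty: $7,470 + $1,494 = $8,964

$8,964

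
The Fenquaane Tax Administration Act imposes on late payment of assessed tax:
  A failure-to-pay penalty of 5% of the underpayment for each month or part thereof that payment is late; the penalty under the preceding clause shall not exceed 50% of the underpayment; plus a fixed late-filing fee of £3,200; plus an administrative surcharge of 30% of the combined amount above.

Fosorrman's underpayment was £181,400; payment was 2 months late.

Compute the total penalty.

Accrued rate: 5% × 2 = 10%, capped at 50% → 10%
Failure-to-pay penalty: 10% of £181,400 = £18,140
Penalty before surcharge: £18,140 + £3,200 = £21,340
Administrative surcharge: 30% of £21,340 = £6,402
Total penalty: £21,340 + £6,402 = £27,742

Penalty: £27,742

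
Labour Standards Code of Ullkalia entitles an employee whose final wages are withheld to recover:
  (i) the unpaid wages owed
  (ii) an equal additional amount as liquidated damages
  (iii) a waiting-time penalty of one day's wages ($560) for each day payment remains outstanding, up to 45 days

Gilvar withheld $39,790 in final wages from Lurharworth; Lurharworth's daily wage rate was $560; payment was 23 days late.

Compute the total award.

Liquidated damages (equal amount): $39,790
Penalty days: min(23, 45) = 23
Waiting-time penalty: 23 × $560 = $12,880
Total award: $39,790 + $39,790 + $12,880 = $92,460

$92,460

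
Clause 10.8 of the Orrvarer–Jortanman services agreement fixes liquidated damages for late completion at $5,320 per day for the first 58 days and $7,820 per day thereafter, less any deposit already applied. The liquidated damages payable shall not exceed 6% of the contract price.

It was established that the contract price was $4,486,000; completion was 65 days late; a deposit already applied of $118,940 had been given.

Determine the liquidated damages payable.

First 58 days: 58 × $5,320 = $308,560
Remaining days: (65 − 58) × $7,820 = $54,740
Accrued per-day damages: $308,560 + $54,740 = $363,300
Less deposit already applied: $363,300 − $118,940 = $244,360
Cap: 6% of $4,486,000 = $269,160
Cap at $269,160: $244,360 is within the cap, no reduction.

$244,360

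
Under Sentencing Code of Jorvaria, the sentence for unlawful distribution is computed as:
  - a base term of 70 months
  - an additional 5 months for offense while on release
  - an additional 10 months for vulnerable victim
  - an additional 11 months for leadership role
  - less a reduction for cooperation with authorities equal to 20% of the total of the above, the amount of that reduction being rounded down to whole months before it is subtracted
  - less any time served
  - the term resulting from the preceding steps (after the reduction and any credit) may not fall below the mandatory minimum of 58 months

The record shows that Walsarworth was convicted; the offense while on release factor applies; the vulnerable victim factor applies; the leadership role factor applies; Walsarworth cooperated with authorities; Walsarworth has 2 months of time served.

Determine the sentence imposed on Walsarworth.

Offense while on release enhancement: +5 months
Vulnerable victim enhancement: +10 months
Leadership role enhancement: +11 months
Adjusted term: 70 months + 5 months + 10 months + 11 months = 96 months
Cooperation with authorities reduction: 20% of 96 months = 19 months (rounded down)
After reduction: 96 − 19 = 77 months
Less time served: 77 months − 2 months = 75 months
Minimum 58 months: 75 months meets the minimum, no increase.

75 months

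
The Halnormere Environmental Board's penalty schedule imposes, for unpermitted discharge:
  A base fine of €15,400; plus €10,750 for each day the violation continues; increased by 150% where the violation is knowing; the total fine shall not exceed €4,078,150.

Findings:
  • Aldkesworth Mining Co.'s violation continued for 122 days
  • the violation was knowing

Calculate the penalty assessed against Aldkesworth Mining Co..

Per-day component: 122 × €10,750 = €1,311,500
Base plus per-day: €15,400 + €1,311,500 = €1,326,900
Enhancement: 150% of €1,326,900 = €1,990,350
Enhanced fine: €1,326,900 + €1,990,350 = €3,317,250
Cap at €4,078,150: €3,317,250 is within the cap, no reduction.

€3,317,250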